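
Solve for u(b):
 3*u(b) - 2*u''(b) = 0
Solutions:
 u(b) = C1*exp(-sqrt(6)*b/2) + C2*exp(sqrt(6)*b/2)


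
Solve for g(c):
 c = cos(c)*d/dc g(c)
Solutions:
 g(c) = C1 + Integral(c/cos(c), c)


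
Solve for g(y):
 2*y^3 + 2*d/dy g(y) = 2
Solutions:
 g(y) = C1 - y^4/4 + y


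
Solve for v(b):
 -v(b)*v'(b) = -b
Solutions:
 v(b) = -sqrt(C1 + b^2)
 v(b) = sqrt(C1 + b^2)


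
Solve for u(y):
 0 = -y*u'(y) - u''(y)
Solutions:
 u(y) = C1 + C2*erf(sqrt(2)*y/2)


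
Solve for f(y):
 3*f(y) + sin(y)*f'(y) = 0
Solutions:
 f(y) = C1*(cos(y) + 1)^(3/2)/(cos(y) - 1)^(3/2)


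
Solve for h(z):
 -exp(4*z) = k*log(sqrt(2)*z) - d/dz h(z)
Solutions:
 h(z) = C1 + k*z*log(z) + k*z*(-1 + log(2)/2) + exp(4*z)/4


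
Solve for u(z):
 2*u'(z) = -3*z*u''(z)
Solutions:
 u(z) = C1 + C2*z^(1/3)


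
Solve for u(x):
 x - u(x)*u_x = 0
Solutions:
 u(x) = -sqrt(C1 + x^2)
 u(x) = sqrt(C1 + x^2)


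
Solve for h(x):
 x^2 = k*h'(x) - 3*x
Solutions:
 h(x) = C1 + x^3/(3*k) + 3*x^2/(2*k)


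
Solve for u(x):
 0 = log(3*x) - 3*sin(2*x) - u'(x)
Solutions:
 u(x) = C1 + x*log(x) - x + x*log(3) + 3*cos(2*x)/2


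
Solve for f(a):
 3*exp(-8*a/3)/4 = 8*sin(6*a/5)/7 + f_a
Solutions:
 f(a) = C1 + 20*cos(6*a/5)/21 - 9*exp(-8*a/3)/32


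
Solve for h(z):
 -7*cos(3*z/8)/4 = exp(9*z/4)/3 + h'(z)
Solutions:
 h(z) = C1 - 4*exp(9*z/4)/27 - 14*sin(3*z/8)/3


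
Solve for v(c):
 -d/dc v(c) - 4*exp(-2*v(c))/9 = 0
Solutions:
 v(c) = log(-sqrt(C1 - 8*c)) - log(3)
 v(c) = log(C1 - 8*c)/2 - log(3)


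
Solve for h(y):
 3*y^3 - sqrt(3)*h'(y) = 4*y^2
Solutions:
 h(y) = C1 + sqrt(3)*y^4/4 - 4*sqrt(3)*y^3/9


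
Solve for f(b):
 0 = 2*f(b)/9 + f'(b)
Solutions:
 f(b) = C1*exp(-2*b/9)


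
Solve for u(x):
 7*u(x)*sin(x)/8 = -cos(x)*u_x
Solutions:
 u(x) = C1*cos(x)^(7/8)


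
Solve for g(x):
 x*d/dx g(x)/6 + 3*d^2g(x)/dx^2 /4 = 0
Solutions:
 g(x) = C1 + C2*erf(x/3)


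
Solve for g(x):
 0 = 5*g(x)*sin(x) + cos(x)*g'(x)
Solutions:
 g(x) = C1*cos(x)^5


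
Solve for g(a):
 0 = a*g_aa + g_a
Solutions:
 g(a) = C1 + C2*log(a)


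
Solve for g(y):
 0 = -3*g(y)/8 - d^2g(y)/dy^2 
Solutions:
 g(y) = C1*sin(sqrt(6)*y/4) + C2*cos(sqrt(6)*y/4)


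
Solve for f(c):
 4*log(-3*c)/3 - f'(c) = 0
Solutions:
 f(c) = C1 + 4*c*log(-c)/3 + 4*c*(-1 + log(3))/3


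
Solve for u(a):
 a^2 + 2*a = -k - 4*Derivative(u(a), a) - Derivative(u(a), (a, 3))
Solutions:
 u(a) = C1 + C2*sin(2*a) + C3*cos(2*a) - a^3/12 - a^2/4 - a*k/4 + a/8


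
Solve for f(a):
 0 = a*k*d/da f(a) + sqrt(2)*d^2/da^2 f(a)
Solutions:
 f(a) = Piecewise((-2^(3/4)*sqrt(pi)*C1*erf(2^(1/4)*a*sqrt(k)/2)/(2*sqrt(k)) - C2, (k > 0) | (k < 0)), (-C1*a - C2, True))


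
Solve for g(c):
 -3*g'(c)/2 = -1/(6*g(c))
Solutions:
 g(c) = -sqrt(C1 + 2*c)/3
 g(c) = sqrt(C1 + 2*c)/3


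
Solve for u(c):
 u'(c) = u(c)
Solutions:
 u(c) = C1*exp(c)


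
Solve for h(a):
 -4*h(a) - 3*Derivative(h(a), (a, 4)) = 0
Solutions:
 h(a) = (C1*sin(3^(3/4)*a/3) + C2*cos(3^(3/4)*a/3))*exp(-3^(3/4)*a/3) + (C3*sin(3^(3/4)*a/3) + C4*cos(3^(3/4)*a/3))*exp(3^(3/4)*a/3)


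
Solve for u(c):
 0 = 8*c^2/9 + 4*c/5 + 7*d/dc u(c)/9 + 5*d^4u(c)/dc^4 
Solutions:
 u(c) = C1 + C4*exp(-525^(1/3)*c/15) - 8*c^3/21 - 18*c^2/35 + (C2*sin(175^(1/3)*3^(5/6)*c/30) + C3*cos(175^(1/3)*3^(5/6)*c/30))*exp(525^(1/3)*c/30)


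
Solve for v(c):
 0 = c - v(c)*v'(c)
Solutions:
 v(c) = -sqrt(C1 + c^2)
 v(c) = sqrt(C1 + c^2)


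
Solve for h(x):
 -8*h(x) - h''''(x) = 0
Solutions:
 h(x) = (C1*sin(2^(1/4)*x) + C2*cos(2^(1/4)*x))*exp(-2^(1/4)*x) + (C3*sin(2^(1/4)*x) + C4*cos(2^(1/4)*x))*exp(2^(1/4)*x)


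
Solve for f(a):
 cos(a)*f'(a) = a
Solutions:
 f(a) = C1 + Integral(a/cos(a), a)


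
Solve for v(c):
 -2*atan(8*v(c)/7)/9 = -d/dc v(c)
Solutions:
 Integral(1/atan(8*_y/7), (_y, v(c))) = C1 + 2*c/9


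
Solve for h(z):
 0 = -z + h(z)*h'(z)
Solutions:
 h(z) = -sqrt(C1 + z^2)
 h(z) = sqrt(C1 + z^2)


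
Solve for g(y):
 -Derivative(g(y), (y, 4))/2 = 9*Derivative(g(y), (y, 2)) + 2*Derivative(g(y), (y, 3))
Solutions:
 g(y) = C1 + C2*y + (C3*sin(sqrt(14)*y) + C4*cos(sqrt(14)*y))*exp(-2*y)


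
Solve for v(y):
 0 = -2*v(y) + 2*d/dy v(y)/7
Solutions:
 v(y) = C1*exp(7*y)


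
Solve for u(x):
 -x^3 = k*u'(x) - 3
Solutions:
 u(x) = C1 - x^4/(4*k) + 3*x/k


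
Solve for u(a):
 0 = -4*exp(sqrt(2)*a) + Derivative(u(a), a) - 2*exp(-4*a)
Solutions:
 u(a) = C1 + 2*sqrt(2)*exp(sqrt(2)*a) - exp(-4*a)/2


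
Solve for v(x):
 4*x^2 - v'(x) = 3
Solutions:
 v(x) = C1 + 4*x^3/3 - 3*x


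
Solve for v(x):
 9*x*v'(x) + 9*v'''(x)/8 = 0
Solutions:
 v(x) = C1 + Integral(C2*airyai(-2*x) + C3*airybi(-2*x), x)


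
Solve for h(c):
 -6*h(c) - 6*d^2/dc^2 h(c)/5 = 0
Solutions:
 h(c) = C1*sin(sqrt(5)*c) + C2*cos(sqrt(5)*c)


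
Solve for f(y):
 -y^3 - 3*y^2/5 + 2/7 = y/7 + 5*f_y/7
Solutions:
 f(y) = C1 - 7*y^4/20 - 7*y^3/25 - y^2/10 + 2*y/5


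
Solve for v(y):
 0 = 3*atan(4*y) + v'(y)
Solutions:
 v(y) = C1 - 3*y*atan(4*y) + 3*log(16*y^2 + 1)/8


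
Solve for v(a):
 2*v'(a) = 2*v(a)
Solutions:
 v(a) = C1*exp(a)


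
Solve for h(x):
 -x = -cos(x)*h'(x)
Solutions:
 h(x) = C1 + Integral(x/cos(x), x)


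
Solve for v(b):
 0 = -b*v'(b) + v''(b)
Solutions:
 v(b) = C1 + C2*erfi(sqrt(2)*b/2)


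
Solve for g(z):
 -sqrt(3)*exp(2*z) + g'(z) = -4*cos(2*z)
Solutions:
 g(z) = C1 + sqrt(3)*exp(2*z)/2 - 2*sin(2*z)


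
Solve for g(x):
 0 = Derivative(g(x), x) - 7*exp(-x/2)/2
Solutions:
 g(x) = C1 - 7*exp(-x/2)


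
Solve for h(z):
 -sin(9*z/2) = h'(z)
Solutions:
 h(z) = C1 + 2*cos(9*z/2)/9


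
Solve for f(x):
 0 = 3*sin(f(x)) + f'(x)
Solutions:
 f(x) = -acos((-C1 - exp(6*x))/(C1 - exp(6*x))) + 2*pi
 f(x) = acos((-C1 - exp(6*x))/(C1 - exp(6*x)))


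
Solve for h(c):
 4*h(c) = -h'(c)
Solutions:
 h(c) = C1*exp(-4*c)


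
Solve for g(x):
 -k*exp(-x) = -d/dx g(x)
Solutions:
 g(x) = C1 - k*exp(-x)


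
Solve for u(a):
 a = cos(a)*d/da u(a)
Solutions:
 u(a) = C1 + Integral(a/cos(a), a)


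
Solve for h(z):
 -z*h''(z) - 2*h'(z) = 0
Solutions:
 h(z) = C1 + C2/z


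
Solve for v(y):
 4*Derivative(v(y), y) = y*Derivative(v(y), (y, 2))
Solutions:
 v(y) = C1 + C2*y^5


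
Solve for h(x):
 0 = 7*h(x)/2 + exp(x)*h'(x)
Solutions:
 h(x) = C1*exp(7*exp(-x)/2)


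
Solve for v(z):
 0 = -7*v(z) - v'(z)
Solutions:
 v(z) = C1*exp(-7*z)


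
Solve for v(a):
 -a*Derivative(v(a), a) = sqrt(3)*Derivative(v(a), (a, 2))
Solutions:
 v(a) = C1 + C2*erf(sqrt(2)*3^(3/4)*a/6)


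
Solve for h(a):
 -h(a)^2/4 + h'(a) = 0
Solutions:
 h(a) = -4/(C1 + a)


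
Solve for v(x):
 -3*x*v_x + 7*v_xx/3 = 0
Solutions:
 v(x) = C1 + C2*erfi(3*sqrt(14)*x/14)


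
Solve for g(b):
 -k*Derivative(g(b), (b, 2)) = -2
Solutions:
 g(b) = C1 + C2*b + b^2/k


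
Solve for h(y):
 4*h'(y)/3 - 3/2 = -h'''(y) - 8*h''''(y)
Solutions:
 h(y) = C1 + C2*exp(y*(-2 + (48*sqrt(577) + 1153)^(-1/3) + (48*sqrt(577) + 1153)^(1/3))/48)*sin(sqrt(3)*y*(-(48*sqrt(577) + 1153)^(1/3) + (48*sqrt(577) + 1153)^(-1/3))/48) + C3*exp(y*(-2 + (48*sqrt(577) + 1153)^(-1/3) + (48*sqrt(577) + 1153)^(1/3))/48)*cos(sqrt(3)*y*(-(48*sqrt(577) + 1153)^(1/3) + (48*sqrt(577) + 1153)^(-1/3))/48) + C4*exp(-y*((48*sqrt(577) + 1153)^(-1/3) + 1 + (48*sqrt(577) + 1153)^(1/3))/24) + 9*y/8


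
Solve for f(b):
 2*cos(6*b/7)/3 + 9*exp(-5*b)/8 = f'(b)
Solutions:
 f(b) = C1 + 7*sin(6*b/7)/9 - 9*exp(-5*b)/40


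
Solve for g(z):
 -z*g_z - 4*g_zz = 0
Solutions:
 g(z) = C1 + C2*erf(sqrt(2)*z/4)


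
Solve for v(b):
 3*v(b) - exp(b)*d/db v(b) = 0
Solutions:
 v(b) = C1*exp(-3*exp(-b))


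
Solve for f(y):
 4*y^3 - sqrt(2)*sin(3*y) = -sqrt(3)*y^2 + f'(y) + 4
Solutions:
 f(y) = C1 + y^4 + sqrt(3)*y^3/3 - 4*y + sqrt(2)*cos(3*y)/3


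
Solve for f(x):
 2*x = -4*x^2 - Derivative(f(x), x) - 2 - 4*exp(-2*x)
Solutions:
 f(x) = C1 - 4*x^3/3 - x^2 - 2*x + 2*exp(-2*x)


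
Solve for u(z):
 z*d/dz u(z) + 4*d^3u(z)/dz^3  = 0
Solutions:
 u(z) = C1 + Integral(C2*airyai(-2^(1/3)*z/2) + C3*airybi(-2^(1/3)*z/2), z)


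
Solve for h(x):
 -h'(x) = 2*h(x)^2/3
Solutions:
 h(x) = 3/(C1 + 2*x)


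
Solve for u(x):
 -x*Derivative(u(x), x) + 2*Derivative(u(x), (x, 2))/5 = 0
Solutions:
 u(x) = C1 + C2*erfi(sqrt(5)*x/2)


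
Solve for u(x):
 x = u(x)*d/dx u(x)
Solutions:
 u(x) = -sqrt(C1 + x^2)
 u(x) = sqrt(C1 + x^2)


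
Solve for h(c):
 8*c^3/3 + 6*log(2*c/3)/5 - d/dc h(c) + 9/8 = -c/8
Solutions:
 h(c) = C1 + 2*c^4/3 + c^2/16 + 6*c*log(c)/5 - 6*c*log(3)/5 - 3*c/40 + 6*c*log(2)/5


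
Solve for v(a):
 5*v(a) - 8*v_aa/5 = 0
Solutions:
 v(a) = C1*exp(-5*sqrt(2)*a/4) + C2*exp(5*sqrt(2)*a/4)


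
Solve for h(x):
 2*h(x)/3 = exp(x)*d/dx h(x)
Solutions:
 h(x) = C1*exp(-2*exp(-x)/3)


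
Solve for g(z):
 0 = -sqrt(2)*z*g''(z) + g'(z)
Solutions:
 g(z) = C1 + C2*z^(sqrt(2)/2 + 1)


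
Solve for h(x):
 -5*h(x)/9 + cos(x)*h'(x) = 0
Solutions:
 h(x) = C1*(sin(x) + 1)^(5/18)/(sin(x) - 1)^(5/18)


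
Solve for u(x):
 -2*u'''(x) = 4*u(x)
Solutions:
 u(x) = C3*exp(-2^(1/3)*x) + (C1*sin(2^(1/3)*sqrt(3)*x/2) + C2*cos(2^(1/3)*sqrt(3)*x/2))*exp(2^(1/3)*x/2)


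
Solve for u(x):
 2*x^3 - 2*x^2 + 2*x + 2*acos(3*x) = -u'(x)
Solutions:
 u(x) = C1 - x^4/2 + 2*x^3/3 - x^2 - 2*x*acos(3*x) + 2*sqrt(1 - 9*x^2)/3


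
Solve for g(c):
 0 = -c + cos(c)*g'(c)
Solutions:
 g(c) = C1 + Integral(c/cos(c), c)


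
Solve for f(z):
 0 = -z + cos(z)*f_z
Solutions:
 f(z) = C1 + Integral(z/cos(z), z)


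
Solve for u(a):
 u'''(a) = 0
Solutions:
 u(a) = C1 + C2*a + C3*a^2


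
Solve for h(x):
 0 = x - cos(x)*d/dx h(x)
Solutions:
 h(x) = C1 + Integral(x/cos(x), x)


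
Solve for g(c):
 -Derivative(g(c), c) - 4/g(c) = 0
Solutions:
 g(c) = -sqrt(C1 - 8*c)
 g(c) = sqrt(C1 - 8*c)


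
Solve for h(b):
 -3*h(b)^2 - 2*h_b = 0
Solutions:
 h(b) = 2/(C1 + 3*b)


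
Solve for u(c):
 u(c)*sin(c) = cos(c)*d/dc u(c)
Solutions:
 u(c) = C1/cos(c)


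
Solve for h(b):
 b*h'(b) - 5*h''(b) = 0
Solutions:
 h(b) = C1 + C2*erfi(sqrt(10)*b/10)


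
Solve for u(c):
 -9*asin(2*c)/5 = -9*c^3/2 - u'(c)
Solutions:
 u(c) = C1 - 9*c^4/8 + 9*c*asin(2*c)/5 + 9*sqrt(1 - 4*c^2)/10


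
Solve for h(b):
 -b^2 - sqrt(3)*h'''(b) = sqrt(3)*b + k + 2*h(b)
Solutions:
 h(b) = C3*exp(-2^(1/3)*3^(5/6)*b/3) - b^2/2 - sqrt(3)*b/2 - k/2 + (C1*sin(6^(1/3)*b/2) + C2*cos(6^(1/3)*b/2))*exp(2^(1/3)*3^(5/6)*b/6)


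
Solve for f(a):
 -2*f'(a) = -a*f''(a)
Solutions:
 f(a) = C1 + C2*a^3


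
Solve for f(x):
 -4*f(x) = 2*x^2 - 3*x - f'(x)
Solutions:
 f(x) = C1*exp(4*x) - x^2/2 + x/2 + 1/8


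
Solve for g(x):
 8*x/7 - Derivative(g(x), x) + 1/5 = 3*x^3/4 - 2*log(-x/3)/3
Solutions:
 g(x) = C1 - 3*x^4/16 + 4*x^2/7 + 2*x*log(-x)/3 + x*(-10*log(3) - 7)/15


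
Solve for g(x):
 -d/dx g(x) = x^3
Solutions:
 g(x) = C1 - x^4/4


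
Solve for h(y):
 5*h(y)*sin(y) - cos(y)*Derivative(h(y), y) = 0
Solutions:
 h(y) = C1/cos(y)^5


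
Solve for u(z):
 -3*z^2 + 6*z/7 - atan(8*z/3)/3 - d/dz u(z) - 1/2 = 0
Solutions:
 u(z) = C1 - z^3 + 3*z^2/7 - z*atan(8*z/3)/3 - z/2 + log(64*z^2 + 9)/16


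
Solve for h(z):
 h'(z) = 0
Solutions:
 h(z) = C1


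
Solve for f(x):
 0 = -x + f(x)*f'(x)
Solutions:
 f(x) = -sqrt(C1 + x^2)
 f(x) = sqrt(C1 + x^2)


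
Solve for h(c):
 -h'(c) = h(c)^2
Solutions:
 h(c) = 1/(C1 + c)


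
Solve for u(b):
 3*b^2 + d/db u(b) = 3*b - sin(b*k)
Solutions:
 u(b) = C1 - b^3 + 3*b^2/2 + cos(b*k)/k


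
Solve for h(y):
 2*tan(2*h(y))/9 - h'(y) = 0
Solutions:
 h(y) = -asin(C1*exp(4*y/9))/2 + pi/2
 h(y) = asin(C1*exp(4*y/9))/2


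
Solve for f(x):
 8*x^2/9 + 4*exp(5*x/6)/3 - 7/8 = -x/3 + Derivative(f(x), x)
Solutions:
 f(x) = C1 + 8*x^3/27 + x^2/6 - 7*x/8 + 8*exp(5*x/6)/5


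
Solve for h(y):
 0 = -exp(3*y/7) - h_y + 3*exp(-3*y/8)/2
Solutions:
 h(y) = C1 - 7*exp(3*y/7)/3 - 4*exp(-3*y/8)


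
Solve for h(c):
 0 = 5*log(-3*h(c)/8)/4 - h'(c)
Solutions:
 -4*Integral(1/(log(-_y) - 3*log(2) + log(3)), (_y, h(c)))/5 = C1 - c


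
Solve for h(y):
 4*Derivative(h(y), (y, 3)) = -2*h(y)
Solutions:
 h(y) = C3*exp(-2^(2/3)*y/2) + (C1*sin(2^(2/3)*sqrt(3)*y/4) + C2*cos(2^(2/3)*sqrt(3)*y/4))*exp(2^(2/3)*y/4)


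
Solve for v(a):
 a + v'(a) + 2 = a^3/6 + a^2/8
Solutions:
 v(a) = C1 + a^4/24 + a^3/24 - a^2/2 - 2*a


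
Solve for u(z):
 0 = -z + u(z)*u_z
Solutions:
 u(z) = -sqrt(C1 + z^2)
 u(z) = sqrt(C1 + z^2)


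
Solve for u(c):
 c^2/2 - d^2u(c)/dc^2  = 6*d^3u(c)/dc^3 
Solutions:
 u(c) = C1 + C2*c + C3*exp(-c/6) + c^4/24 - c^3 + 18*c^2


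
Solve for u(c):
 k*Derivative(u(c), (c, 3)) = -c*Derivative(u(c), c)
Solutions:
 u(c) = C1 + Integral(C2*airyai(c*(-1/k)^(1/3)) + C3*airybi(c*(-1/k)^(1/3)), c)


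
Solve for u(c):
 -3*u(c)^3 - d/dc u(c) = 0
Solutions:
 u(c) = -sqrt(2)*sqrt(-1/(C1 - 3*c))/2
 u(c) = sqrt(2)*sqrt(-1/(C1 - 3*c))/2


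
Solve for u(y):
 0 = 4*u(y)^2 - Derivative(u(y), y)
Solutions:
 u(y) = -1/(C1 + 4*y)


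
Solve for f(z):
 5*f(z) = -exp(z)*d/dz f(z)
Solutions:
 f(z) = C1*exp(5*exp(-z))


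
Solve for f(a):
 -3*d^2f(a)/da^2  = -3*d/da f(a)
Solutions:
 f(a) = C1 + C2*exp(a)


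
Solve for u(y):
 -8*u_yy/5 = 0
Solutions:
 u(y) = C1 + C2*y


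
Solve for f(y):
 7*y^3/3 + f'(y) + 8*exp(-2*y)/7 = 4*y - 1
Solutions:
 f(y) = C1 - 7*y^4/12 + 2*y^2 - y + 4*exp(-2*y)/7


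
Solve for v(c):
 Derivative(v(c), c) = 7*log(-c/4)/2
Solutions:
 v(c) = C1 + 7*c*log(-c)/2 + c*(-7*log(2) - 7/2)


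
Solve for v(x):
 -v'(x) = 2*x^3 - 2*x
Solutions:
 v(x) = C1 - x^4/2 + x^2


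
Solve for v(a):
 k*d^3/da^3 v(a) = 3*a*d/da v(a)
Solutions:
 v(a) = C1 + Integral(C2*airyai(3^(1/3)*a*(1/k)^(1/3)) + C3*airybi(3^(1/3)*a*(1/k)^(1/3)), a)


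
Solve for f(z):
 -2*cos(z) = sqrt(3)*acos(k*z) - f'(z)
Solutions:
 f(z) = C1 + sqrt(3)*Piecewise((z*acos(k*z) - sqrt(-k^2*z^2 + 1)/k, Ne(k, 0)), (pi*z/2, True)) + 2*sin(z)


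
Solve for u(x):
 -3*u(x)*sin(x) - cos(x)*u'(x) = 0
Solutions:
 u(x) = C1*cos(x)^3


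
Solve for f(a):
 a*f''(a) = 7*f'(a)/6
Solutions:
 f(a) = C1 + C2*a^(13/6)


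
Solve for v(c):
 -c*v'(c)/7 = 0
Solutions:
 v(c) = C1


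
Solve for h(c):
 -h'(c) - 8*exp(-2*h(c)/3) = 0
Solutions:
 h(c) = 3*log(-sqrt(C1 - 8*c)) - 3*log(3) + 3*log(6)/2
 h(c) = 3*log(C1 - 8*c)/2 - 3*log(3) + 3*log(6)/2


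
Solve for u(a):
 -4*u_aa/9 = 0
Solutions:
 u(a) = C1 + C2*a


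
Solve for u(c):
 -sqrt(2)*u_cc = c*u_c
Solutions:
 u(c) = C1 + C2*erf(2^(1/4)*c/2)


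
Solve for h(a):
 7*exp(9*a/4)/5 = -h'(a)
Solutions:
 h(a) = C1 - 28*exp(9*a/4)/45


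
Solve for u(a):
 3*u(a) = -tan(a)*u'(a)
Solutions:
 u(a) = C1/sin(a)^3


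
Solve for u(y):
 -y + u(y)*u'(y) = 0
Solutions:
 u(y) = -sqrt(C1 + y^2)
 u(y) = sqrt(C1 + y^2)


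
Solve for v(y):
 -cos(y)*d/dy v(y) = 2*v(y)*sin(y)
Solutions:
 v(y) = C1*cos(y)^2


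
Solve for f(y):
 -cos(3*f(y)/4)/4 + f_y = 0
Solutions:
 -y/4 - 2*log(sin(3*f(y)/4) - 1)/3 + 2*log(sin(3*f(y)/4) + 1)/3 = C1


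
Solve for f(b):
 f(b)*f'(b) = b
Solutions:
 f(b) = -sqrt(C1 + b^2)
 f(b) = sqrt(C1 + b^2)


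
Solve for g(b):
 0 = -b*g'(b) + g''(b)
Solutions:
 g(b) = C1 + C2*erfi(sqrt(2)*b/2)


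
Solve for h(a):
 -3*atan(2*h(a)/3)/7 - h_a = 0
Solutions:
 Integral(1/atan(2*_y/3), (_y, h(a))) = C1 - 3*a/7


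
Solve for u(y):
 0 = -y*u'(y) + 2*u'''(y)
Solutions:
 u(y) = C1 + Integral(C2*airyai(2^(2/3)*y/2) + C3*airybi(2^(2/3)*y/2), y)


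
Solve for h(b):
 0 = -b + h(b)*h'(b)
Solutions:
 h(b) = -sqrt(C1 + b^2)
 h(b) = sqrt(C1 + b^2)


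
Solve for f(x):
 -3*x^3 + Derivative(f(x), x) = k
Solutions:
 f(x) = C1 + k*x + 3*x^4/4


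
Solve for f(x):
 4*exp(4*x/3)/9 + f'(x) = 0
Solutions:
 f(x) = C1 - exp(4*x/3)/3


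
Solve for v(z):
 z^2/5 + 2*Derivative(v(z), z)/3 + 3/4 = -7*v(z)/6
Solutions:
 v(z) = C1*exp(-7*z/4) - 6*z^2/35 + 48*z/245 - 2589/3430


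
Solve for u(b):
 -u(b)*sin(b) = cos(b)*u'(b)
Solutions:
 u(b) = C1*cos(b)


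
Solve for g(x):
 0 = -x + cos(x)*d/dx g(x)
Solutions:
 g(x) = C1 + Integral(x/cos(x), x)


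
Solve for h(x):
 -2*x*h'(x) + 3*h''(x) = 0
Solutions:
 h(x) = C1 + C2*erfi(sqrt(3)*x/3)


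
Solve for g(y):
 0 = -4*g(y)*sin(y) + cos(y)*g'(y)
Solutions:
 g(y) = C1/cos(y)^4


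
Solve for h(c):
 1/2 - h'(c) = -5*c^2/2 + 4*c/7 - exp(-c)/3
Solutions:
 h(c) = C1 + 5*c^3/6 - 2*c^2/7 + c/2 - exp(-c)/3


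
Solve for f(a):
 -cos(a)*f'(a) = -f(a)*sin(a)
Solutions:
 f(a) = C1/cos(a)


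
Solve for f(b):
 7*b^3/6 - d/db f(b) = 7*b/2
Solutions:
 f(b) = C1 + 7*b^4/24 - 7*b^2/4


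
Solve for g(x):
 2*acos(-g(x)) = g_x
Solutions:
 Integral(1/acos(-_y), (_y, g(x))) = C1 + 2*x


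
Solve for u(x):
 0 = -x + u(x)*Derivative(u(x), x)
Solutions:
 u(x) = -sqrt(C1 + x^2)
 u(x) = sqrt(C1 + x^2)


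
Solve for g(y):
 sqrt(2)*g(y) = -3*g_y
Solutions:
 g(y) = C1*exp(-sqrt(2)*y/3)


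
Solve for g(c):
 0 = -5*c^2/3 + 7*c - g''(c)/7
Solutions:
 g(c) = C1 + C2*c - 35*c^4/36 + 49*c^3/6


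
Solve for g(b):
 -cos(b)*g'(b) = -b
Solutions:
 g(b) = C1 + Integral(b/cos(b), b)


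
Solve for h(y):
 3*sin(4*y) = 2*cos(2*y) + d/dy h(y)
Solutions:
 h(y) = C1 - sin(2*y) - 3*cos(4*y)/4


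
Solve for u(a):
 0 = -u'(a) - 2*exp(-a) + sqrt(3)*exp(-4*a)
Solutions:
 u(a) = C1 + 2*exp(-a) - sqrt(3)*exp(-4*a)/4


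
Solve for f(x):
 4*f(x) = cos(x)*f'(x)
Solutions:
 f(x) = C1*(sin(x)^2 + 2*sin(x) + 1)/(sin(x)^2 - 2*sin(x) + 1)


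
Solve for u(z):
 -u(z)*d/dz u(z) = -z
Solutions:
 u(z) = -sqrt(C1 + z^2)
 u(z) = sqrt(C1 + z^2)


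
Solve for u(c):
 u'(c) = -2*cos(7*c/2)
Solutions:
 u(c) = C1 - 4*sin(7*c/2)/7


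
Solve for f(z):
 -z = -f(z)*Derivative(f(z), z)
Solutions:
 f(z) = -sqrt(C1 + z^2)
 f(z) = sqrt(C1 + z^2)


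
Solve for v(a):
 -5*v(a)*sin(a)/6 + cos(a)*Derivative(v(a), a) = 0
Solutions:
 v(a) = C1/cos(a)^(5/6)


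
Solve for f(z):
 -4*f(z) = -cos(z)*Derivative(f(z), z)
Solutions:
 f(z) = C1*(sin(z)^2 + 2*sin(z) + 1)/(sin(z)^2 - 2*sin(z) + 1)


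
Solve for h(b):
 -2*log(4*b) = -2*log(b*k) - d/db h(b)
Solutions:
 h(b) = C1 + 2*b*(-log(k) + 2*log(2))


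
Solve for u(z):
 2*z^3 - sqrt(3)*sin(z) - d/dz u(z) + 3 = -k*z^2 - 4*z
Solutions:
 u(z) = C1 + k*z^3/3 + z^4/2 + 2*z^2 + 3*z + sqrt(3)*cos(z)


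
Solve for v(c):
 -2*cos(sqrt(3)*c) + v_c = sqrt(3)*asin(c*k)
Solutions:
 v(c) = C1 + sqrt(3)*Piecewise((c*asin(c*k) + sqrt(-c^2*k^2 + 1)/k, Ne(k, 0)), (0, True)) + 2*sqrt(3)*sin(sqrt(3)*c)/3


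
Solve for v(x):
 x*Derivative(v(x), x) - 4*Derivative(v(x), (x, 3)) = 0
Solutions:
 v(x) = C1 + Integral(C2*airyai(2^(1/3)*x/2) + C3*airybi(2^(1/3)*x/2), x)


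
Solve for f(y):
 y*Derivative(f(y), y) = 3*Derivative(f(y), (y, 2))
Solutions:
 f(y) = C1 + C2*erfi(sqrt(6)*y/6)


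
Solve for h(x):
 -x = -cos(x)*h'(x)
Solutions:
 h(x) = C1 + Integral(x/cos(x), x)


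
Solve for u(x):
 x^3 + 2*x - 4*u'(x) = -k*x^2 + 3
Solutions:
 u(x) = C1 + k*x^3/12 + x^4/16 + x^2/4 - 3*x/4


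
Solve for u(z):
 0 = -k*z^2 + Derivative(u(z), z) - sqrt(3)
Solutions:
 u(z) = C1 + k*z^3/3 + sqrt(3)*z


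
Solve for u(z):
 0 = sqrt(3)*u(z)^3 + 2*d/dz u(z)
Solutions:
 u(z) = -sqrt(-1/(C1 - sqrt(3)*z))
 u(z) = sqrt(-1/(C1 - sqrt(3)*z))


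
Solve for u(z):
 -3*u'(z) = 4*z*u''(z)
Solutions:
 u(z) = C1 + C2*z^(1/4)


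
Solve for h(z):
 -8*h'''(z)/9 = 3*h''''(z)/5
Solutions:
 h(z) = C1 + C2*z + C3*z^2 + C4*exp(-40*z/27)


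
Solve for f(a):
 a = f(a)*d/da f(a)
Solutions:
 f(a) = -sqrt(C1 + a^2)
 f(a) = sqrt(C1 + a^2)


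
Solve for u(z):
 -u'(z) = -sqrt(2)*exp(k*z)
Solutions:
 u(z) = C1 + sqrt(2)*exp(k*z)/k


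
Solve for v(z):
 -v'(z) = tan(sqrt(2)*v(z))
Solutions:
 v(z) = sqrt(2)*(pi - asin(C1*exp(-sqrt(2)*z)))/2
 v(z) = sqrt(2)*asin(C1*exp(-sqrt(2)*z))/2


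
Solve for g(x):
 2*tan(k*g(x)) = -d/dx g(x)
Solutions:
 g(x) = Piecewise((-asin(exp(C1*k - 2*k*x))/k + pi/k, Ne(k, 0)), (nan, True))
 g(x) = Piecewise((asin(exp(C1*k - 2*k*x))/k, Ne(k, 0)), (nan, True))


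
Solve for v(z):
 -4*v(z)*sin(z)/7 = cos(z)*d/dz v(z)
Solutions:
 v(z) = C1*cos(z)^(4/7)


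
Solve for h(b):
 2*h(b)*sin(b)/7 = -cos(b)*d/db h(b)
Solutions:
 h(b) = C1*cos(b)^(2/7)


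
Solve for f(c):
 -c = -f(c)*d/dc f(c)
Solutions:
 f(c) = -sqrt(C1 + c^2)
 f(c) = sqrt(C1 + c^2)


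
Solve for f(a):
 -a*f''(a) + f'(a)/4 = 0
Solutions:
 f(a) = C1 + C2*a^(5/4)


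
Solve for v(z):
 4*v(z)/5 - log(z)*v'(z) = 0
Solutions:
 v(z) = C1*exp(4*li(z)/5)


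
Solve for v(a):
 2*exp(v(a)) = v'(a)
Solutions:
 v(a) = log(-1/(C1 + 2*a))


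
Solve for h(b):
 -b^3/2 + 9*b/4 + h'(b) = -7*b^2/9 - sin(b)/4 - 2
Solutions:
 h(b) = C1 + b^4/8 - 7*b^3/27 - 9*b^2/8 - 2*b + cos(b)/4


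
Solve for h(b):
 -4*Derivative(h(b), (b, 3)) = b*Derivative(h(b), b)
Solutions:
 h(b) = C1 + Integral(C2*airyai(-2^(1/3)*b/2) + C3*airybi(-2^(1/3)*b/2), b)


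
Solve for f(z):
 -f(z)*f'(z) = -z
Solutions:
 f(z) = -sqrt(C1 + z^2)
 f(z) = sqrt(C1 + z^2)


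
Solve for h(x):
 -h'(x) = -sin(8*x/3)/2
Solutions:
 h(x) = C1 - 3*cos(8*x/3)/16


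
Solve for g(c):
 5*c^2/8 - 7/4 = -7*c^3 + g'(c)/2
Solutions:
 g(c) = C1 + 7*c^4/2 + 5*c^3/12 - 7*c/2


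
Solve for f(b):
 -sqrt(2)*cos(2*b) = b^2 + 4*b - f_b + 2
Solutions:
 f(b) = C1 + b^3/3 + 2*b^2 + 2*b + sqrt(2)*sin(2*b)/2


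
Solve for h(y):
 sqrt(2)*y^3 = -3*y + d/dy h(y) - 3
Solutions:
 h(y) = C1 + sqrt(2)*y^4/4 + 3*y^2/2 + 3*y


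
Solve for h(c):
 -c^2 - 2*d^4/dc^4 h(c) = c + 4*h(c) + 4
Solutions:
 h(c) = -c^2/4 - c/4 + (C1*sin(2^(3/4)*c/2) + C2*cos(2^(3/4)*c/2))*exp(-2^(3/4)*c/2) + (C3*sin(2^(3/4)*c/2) + C4*cos(2^(3/4)*c/2))*exp(2^(3/4)*c/2) - 1


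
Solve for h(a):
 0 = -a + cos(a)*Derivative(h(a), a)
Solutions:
 h(a) = C1 + Integral(a/cos(a), a)


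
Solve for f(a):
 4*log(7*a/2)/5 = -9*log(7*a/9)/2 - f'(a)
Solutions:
 f(a) = C1 - 53*a*log(a)/10 - 53*a*log(7)/10 + 4*a*log(2)/5 + 53*a/10 + 9*a*log(3)


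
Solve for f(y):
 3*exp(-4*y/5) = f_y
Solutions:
 f(y) = C1 - 15*exp(-4*y/5)/4


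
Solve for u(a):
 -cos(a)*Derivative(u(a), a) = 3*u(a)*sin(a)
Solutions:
 u(a) = C1*cos(a)^3


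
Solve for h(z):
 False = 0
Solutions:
 h(z) = C1 + zoo*z - log(cos(z))/2


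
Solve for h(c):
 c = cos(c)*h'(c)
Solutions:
 h(c) = C1 + Integral(c/cos(c), c)


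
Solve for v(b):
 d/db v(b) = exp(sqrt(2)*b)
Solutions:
 v(b) = C1 + sqrt(2)*exp(sqrt(2)*b)/2


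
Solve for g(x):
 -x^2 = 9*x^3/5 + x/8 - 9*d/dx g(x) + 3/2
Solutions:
 g(x) = C1 + x^4/20 + x^3/27 + x^2/144 + x/6


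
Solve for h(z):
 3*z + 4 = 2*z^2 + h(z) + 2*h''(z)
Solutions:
 h(z) = C1*sin(sqrt(2)*z/2) + C2*cos(sqrt(2)*z/2) - 2*z^2 + 3*z + 12


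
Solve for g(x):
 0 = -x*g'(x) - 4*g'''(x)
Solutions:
 g(x) = C1 + Integral(C2*airyai(-2^(1/3)*x/2) + C3*airybi(-2^(1/3)*x/2), x)


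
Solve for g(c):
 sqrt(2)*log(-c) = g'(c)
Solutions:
 g(c) = C1 + sqrt(2)*c*log(-c) - sqrt(2)*c


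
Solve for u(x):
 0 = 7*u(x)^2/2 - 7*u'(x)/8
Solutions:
 u(x) = -1/(C1 + 4*x)


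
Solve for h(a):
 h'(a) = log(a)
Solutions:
 h(a) = C1 + a*log(a) - a


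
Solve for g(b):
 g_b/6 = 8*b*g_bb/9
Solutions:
 g(b) = C1 + C2*b^(19/16)


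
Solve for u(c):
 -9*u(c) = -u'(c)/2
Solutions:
 u(c) = C1*exp(18*c)


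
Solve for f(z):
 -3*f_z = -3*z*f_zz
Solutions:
 f(z) = C1 + C2*z^2


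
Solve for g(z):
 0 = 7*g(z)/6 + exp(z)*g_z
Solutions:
 g(z) = C1*exp(7*exp(-z)/6)


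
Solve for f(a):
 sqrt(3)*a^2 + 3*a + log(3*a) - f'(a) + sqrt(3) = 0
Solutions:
 f(a) = C1 + sqrt(3)*a^3/3 + 3*a^2/2 + a*log(a) - a + a*log(3) + sqrt(3)*a


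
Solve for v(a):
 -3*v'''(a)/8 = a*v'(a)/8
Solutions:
 v(a) = C1 + Integral(C2*airyai(-3^(2/3)*a/3) + C3*airybi(-3^(2/3)*a/3), a)


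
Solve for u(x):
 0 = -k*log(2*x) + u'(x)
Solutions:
 u(x) = C1 + k*x*log(x) - k*x + k*x*log(2)


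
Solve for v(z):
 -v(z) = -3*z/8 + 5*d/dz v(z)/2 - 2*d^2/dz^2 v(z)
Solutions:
 v(z) = C1*exp(z*(5 - sqrt(57))/8) + C2*exp(z*(5 + sqrt(57))/8) + 3*z/8 - 15/16


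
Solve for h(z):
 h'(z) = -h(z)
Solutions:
 h(z) = C1*exp(-z)


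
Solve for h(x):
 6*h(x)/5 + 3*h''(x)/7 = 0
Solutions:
 h(x) = C1*sin(sqrt(70)*x/5) + C2*cos(sqrt(70)*x/5)


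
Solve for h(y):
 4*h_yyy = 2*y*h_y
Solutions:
 h(y) = C1 + Integral(C2*airyai(2^(2/3)*y/2) + C3*airybi(2^(2/3)*y/2), y)


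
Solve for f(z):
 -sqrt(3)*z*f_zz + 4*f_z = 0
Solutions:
 f(z) = C1 + C2*z^(1 + 4*sqrt(3)/3)


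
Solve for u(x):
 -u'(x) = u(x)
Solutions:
 u(x) = C1*exp(-x)


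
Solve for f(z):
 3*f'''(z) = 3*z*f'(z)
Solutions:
 f(z) = C1 + Integral(C2*airyai(z) + C3*airybi(z), z)


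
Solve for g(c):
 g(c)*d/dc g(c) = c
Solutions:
 g(c) = -sqrt(C1 + c^2)
 g(c) = sqrt(C1 + c^2)


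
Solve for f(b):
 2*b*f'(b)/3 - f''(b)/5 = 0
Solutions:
 f(b) = C1 + C2*erfi(sqrt(15)*b/3)


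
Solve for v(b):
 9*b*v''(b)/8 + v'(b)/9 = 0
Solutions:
 v(b) = C1 + C2*b^(73/81)


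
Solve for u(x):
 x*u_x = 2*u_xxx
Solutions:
 u(x) = C1 + Integral(C2*airyai(2^(2/3)*x/2) + C3*airybi(2^(2/3)*x/2), x)


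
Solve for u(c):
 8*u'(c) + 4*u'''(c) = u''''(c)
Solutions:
 u(c) = C1 + C2*exp(c*(-2^(2/3)*(3*sqrt(177) + 43)^(1/3) - 8*2^(1/3)/(3*sqrt(177) + 43)^(1/3) + 8)/6)*sin(2^(1/3)*sqrt(3)*c*(-2^(1/3)*(3*sqrt(177) + 43)^(1/3) + 8/(3*sqrt(177) + 43)^(1/3))/6) + C3*exp(c*(-2^(2/3)*(3*sqrt(177) + 43)^(1/3) - 8*2^(1/3)/(3*sqrt(177) + 43)^(1/3) + 8)/6)*cos(2^(1/3)*sqrt(3)*c*(-2^(1/3)*(3*sqrt(177) + 43)^(1/3) + 8/(3*sqrt(177) + 43)^(1/3))/6) + C4*exp(c*(8*2^(1/3)/(3*sqrt(177) + 43)^(1/3) + 4 + 2^(2/3)*(3*sqrt(177) + 43)^(1/3))/3)


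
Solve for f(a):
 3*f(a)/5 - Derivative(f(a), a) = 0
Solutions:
 f(a) = C1*exp(3*a/5)


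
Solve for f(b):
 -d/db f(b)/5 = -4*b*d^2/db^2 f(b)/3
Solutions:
 f(b) = C1 + C2*b^(23/20)


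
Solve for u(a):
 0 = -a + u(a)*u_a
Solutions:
 u(a) = -sqrt(C1 + a^2)
 u(a) = sqrt(C1 + a^2)


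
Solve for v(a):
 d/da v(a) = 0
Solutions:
 v(a) = C1


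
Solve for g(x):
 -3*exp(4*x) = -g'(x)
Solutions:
 g(x) = C1 + 3*exp(4*x)/4


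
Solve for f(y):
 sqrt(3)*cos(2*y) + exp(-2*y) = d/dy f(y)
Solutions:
 f(y) = C1 + sqrt(3)*sin(2*y)/2 - exp(-2*y)/2


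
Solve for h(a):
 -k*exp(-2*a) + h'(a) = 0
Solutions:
 h(a) = C1 - k*exp(-2*a)/2


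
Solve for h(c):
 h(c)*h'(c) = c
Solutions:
 h(c) = -sqrt(C1 + c^2)
 h(c) = sqrt(C1 + c^2)


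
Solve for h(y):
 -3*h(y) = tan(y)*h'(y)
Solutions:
 h(y) = C1/sin(y)^3


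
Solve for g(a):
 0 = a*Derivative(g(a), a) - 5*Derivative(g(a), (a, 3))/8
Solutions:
 g(a) = C1 + Integral(C2*airyai(2*5^(2/3)*a/5) + C3*airybi(2*5^(2/3)*a/5), a)


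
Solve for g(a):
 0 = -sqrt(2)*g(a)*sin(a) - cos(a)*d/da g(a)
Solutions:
 g(a) = C1*cos(a)^(sqrt(2))


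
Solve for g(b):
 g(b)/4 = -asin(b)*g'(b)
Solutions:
 g(b) = C1*exp(-Integral(1/asin(b), b)/4)


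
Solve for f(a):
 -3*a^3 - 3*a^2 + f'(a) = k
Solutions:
 f(a) = C1 + 3*a^4/4 + a^3 + a*k


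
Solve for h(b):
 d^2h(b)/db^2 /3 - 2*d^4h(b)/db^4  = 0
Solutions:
 h(b) = C1 + C2*b + C3*exp(-sqrt(6)*b/6) + C4*exp(sqrt(6)*b/6)


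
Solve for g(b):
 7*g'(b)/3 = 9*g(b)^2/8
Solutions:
 g(b) = -56/(C1 + 27*b)


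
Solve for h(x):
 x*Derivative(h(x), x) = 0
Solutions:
 h(x) = C1


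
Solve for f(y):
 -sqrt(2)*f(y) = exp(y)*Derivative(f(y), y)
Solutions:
 f(y) = C1*exp(sqrt(2)*exp(-y))


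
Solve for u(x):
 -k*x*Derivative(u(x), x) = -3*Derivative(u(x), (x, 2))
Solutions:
 u(x) = Piecewise((-sqrt(6)*sqrt(pi)*C1*erf(sqrt(6)*x*sqrt(-k)/6)/(2*sqrt(-k)) - C2, (k > 0) | (k < 0)), (-C1*x - C2, True))


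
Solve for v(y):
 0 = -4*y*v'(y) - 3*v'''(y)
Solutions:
 v(y) = C1 + Integral(C2*airyai(-6^(2/3)*y/3) + C3*airybi(-6^(2/3)*y/3), y)


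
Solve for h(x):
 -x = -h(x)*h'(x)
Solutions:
 h(x) = -sqrt(C1 + x^2)
 h(x) = sqrt(C1 + x^2)


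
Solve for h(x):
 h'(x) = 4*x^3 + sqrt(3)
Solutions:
 h(x) = C1 + x^4 + sqrt(3)*x


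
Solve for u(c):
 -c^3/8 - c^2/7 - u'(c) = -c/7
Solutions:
 u(c) = C1 - c^4/32 - c^3/21 + c^2/14


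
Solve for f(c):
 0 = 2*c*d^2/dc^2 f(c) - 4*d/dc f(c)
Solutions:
 f(c) = C1 + C2*c^3


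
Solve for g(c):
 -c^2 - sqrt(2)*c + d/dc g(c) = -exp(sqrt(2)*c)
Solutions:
 g(c) = C1 + c^3/3 + sqrt(2)*c^2/2 - sqrt(2)*exp(sqrt(2)*c)/2


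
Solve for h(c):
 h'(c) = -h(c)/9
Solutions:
 h(c) = C1*exp(-c/9)


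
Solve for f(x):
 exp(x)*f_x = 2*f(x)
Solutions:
 f(x) = C1*exp(-2*exp(-x))


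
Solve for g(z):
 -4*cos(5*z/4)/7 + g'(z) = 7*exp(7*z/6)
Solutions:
 g(z) = C1 + 6*exp(7*z/6) + 16*sin(5*z/4)/35


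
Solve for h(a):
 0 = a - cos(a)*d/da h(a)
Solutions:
 h(a) = C1 + Integral(a/cos(a), a)


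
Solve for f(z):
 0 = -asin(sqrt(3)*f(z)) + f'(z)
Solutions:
 Integral(1/asin(sqrt(3)*_y), (_y, f(z))) = C1 + z


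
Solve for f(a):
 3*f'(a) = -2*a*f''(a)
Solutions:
 f(a) = C1 + C2/sqrt(a)


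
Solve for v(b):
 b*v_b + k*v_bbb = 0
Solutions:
 v(b) = C1 + Integral(C2*airyai(b*(-1/k)^(1/3)) + C3*airybi(b*(-1/k)^(1/3)), b)


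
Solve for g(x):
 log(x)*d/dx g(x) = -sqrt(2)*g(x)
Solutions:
 g(x) = C1*exp(-sqrt(2)*li(x))


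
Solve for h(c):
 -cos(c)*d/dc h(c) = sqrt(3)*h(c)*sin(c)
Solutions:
 h(c) = C1*cos(c)^(sqrt(3))


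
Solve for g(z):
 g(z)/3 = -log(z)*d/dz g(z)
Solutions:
 g(z) = C1*exp(-li(z)/3)


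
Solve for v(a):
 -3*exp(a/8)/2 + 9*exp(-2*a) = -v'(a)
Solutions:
 v(a) = C1 + 12*exp(a/8) + 9*exp(-2*a)/2


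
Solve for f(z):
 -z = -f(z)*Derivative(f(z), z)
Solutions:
 f(z) = -sqrt(C1 + z^2)
 f(z) = sqrt(C1 + z^2)


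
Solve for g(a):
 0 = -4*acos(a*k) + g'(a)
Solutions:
 g(a) = C1 + 4*Piecewise((a*acos(a*k) - sqrt(-a^2*k^2 + 1)/k, Ne(k, 0)), (pi*a/2, True))


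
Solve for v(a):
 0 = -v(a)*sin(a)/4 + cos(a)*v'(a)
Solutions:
 v(a) = C1/cos(a)^(1/4)


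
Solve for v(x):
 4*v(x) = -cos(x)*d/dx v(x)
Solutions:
 v(x) = C1*(sin(x)^2 - 2*sin(x) + 1)/(sin(x)^2 + 2*sin(x) + 1)


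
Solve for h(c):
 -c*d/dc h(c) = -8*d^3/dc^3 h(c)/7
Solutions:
 h(c) = C1 + Integral(C2*airyai(7^(1/3)*c/2) + C3*airybi(7^(1/3)*c/2), c)


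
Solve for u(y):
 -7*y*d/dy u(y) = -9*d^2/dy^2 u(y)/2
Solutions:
 u(y) = C1 + C2*erfi(sqrt(7)*y/3)


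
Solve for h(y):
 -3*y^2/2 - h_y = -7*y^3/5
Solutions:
 h(y) = C1 + 7*y^4/20 - y^3/2


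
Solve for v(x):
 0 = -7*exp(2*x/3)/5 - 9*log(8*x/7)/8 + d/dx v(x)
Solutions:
 v(x) = C1 + 9*x*log(x)/8 + 9*x*(-log(7) - 1 + 3*log(2))/8 + 21*exp(2*x/3)/10


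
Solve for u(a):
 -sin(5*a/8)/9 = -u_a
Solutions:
 u(a) = C1 - 8*cos(5*a/8)/45


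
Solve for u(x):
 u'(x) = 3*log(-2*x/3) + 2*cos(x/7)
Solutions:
 u(x) = C1 + 3*x*log(-x) - 3*x*log(3) - 3*x + 3*x*log(2) + 14*sin(x/7)


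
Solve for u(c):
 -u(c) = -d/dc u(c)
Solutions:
 u(c) = C1*exp(c)


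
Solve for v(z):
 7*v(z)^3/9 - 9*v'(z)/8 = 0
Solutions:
 v(z) = -9*sqrt(2)*sqrt(-1/(C1 + 56*z))/2
 v(z) = 9*sqrt(2)*sqrt(-1/(C1 + 56*z))/2


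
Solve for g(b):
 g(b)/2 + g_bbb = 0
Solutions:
 g(b) = C3*exp(-2^(2/3)*b/2) + (C1*sin(2^(2/3)*sqrt(3)*b/4) + C2*cos(2^(2/3)*sqrt(3)*b/4))*exp(2^(2/3)*b/4)


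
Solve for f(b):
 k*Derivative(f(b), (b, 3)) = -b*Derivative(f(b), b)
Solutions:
 f(b) = C1 + Integral(C2*airyai(b*(-1/k)^(1/3)) + C3*airybi(b*(-1/k)^(1/3)), b)


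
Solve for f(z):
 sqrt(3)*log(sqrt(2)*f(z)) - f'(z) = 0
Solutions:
 -2*sqrt(3)*Integral(1/(2*log(_y) + log(2)), (_y, f(z)))/3 = C1 - z


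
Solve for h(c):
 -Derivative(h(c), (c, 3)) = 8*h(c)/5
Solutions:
 h(c) = C3*exp(-2*5^(2/3)*c/5) + (C1*sin(sqrt(3)*5^(2/3)*c/5) + C2*cos(sqrt(3)*5^(2/3)*c/5))*exp(5^(2/3)*c/5)


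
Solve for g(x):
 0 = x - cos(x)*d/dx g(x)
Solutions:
 g(x) = C1 + Integral(x/cos(x), x)


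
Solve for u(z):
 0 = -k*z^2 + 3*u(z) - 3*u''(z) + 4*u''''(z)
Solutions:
 u(z) = k*z^2/3 + 2*k/3 + (C1*sin(sqrt(2)*3^(1/4)*z*sin(atan(sqrt(39)/3)/2)/2) + C2*cos(sqrt(2)*3^(1/4)*z*sin(atan(sqrt(39)/3)/2)/2))*exp(-sqrt(2)*3^(1/4)*z*cos(atan(sqrt(39)/3)/2)/2) + (C3*sin(sqrt(2)*3^(1/4)*z*sin(atan(sqrt(39)/3)/2)/2) + C4*cos(sqrt(2)*3^(1/4)*z*sin(atan(sqrt(39)/3)/2)/2))*exp(sqrt(2)*3^(1/4)*z*cos(atan(sqrt(39)/3)/2)/2)


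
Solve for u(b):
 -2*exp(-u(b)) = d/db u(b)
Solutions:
 u(b) = log(C1 - 2*b)


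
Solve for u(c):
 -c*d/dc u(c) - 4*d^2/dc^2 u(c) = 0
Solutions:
 u(c) = C1 + C2*erf(sqrt(2)*c/4)


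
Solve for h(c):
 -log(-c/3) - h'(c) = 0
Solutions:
 h(c) = C1 - c*log(-c) + c*(1 + log(3))


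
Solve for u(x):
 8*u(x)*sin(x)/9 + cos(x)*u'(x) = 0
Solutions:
 u(x) = C1*cos(x)^(8/9)


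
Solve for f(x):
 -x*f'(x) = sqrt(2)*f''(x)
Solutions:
 f(x) = C1 + C2*erf(2^(1/4)*x/2)


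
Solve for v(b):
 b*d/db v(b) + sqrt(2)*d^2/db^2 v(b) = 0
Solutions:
 v(b) = C1 + C2*erf(2^(1/4)*b/2)


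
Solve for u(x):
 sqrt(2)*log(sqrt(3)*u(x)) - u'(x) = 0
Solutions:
 -sqrt(2)*Integral(1/(2*log(_y) + log(3)), (_y, u(x))) = C1 - x


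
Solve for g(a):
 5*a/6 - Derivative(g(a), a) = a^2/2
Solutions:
 g(a) = C1 - a^3/6 + 5*a^2/12


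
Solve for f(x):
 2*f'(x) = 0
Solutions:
 f(x) = C1


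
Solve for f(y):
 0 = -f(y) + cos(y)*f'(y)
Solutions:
 f(y) = C1*sqrt(sin(y) + 1)/sqrt(sin(y) - 1)


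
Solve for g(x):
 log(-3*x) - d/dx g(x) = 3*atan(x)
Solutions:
 g(x) = C1 + x*log(-x) - 3*x*atan(x) - x + x*log(3) + 3*log(x^2 + 1)/2


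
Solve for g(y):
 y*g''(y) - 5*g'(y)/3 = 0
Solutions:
 g(y) = C1 + C2*y^(8/3)


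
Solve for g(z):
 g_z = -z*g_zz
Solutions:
 g(z) = C1 + C2*log(z)


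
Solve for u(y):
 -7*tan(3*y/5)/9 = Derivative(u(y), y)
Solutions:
 u(y) = C1 + 35*log(cos(3*y/5))/27


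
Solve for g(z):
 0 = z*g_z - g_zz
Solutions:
 g(z) = C1 + C2*erfi(sqrt(2)*z/2)


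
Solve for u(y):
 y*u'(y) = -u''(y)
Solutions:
 u(y) = C1 + C2*erf(sqrt(2)*y/2)


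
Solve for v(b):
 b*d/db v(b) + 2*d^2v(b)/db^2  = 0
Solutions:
 v(b) = C1 + C2*erf(b/2)


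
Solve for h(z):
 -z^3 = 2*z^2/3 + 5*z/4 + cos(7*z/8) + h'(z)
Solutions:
 h(z) = C1 - z^4/4 - 2*z^3/9 - 5*z^2/8 - 8*sin(7*z/8)/7


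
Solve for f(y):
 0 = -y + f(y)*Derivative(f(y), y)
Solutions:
 f(y) = -sqrt(C1 + y^2)
 f(y) = sqrt(C1 + y^2)


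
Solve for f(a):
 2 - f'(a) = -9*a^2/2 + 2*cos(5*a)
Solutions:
 f(a) = C1 + 3*a^3/2 + 2*a - 2*sin(5*a)/5


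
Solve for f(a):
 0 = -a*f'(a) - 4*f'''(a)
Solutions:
 f(a) = C1 + Integral(C2*airyai(-2^(1/3)*a/2) + C3*airybi(-2^(1/3)*a/2), a)


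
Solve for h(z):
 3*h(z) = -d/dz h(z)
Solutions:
 h(z) = C1*exp(-3*z)


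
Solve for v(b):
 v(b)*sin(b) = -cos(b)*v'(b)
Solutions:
 v(b) = C1*cos(b)


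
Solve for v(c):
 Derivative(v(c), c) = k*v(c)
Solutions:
 v(c) = C1*exp(c*k)


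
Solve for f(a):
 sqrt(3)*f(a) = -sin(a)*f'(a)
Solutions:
 f(a) = C1*(cos(a) + 1)^(sqrt(3)/2)/(cos(a) - 1)^(sqrt(3)/2)


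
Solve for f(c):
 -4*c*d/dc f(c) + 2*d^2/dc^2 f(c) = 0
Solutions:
 f(c) = C1 + C2*erfi(c)


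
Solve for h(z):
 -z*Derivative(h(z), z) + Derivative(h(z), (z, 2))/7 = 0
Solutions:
 h(z) = C1 + C2*erfi(sqrt(14)*z/2)


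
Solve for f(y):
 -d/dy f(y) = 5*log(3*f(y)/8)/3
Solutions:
 -3*Integral(1/(-log(_y) - log(3) + 3*log(2)), (_y, f(y)))/5 = C1 - y


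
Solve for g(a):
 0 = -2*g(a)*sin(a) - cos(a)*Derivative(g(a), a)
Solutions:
 g(a) = C1*cos(a)^2


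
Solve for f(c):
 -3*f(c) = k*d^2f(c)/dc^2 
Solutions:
 f(c) = C1*exp(-sqrt(3)*c*sqrt(-1/k)) + C2*exp(sqrt(3)*c*sqrt(-1/k))


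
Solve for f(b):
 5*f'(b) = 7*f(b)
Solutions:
 f(b) = C1*exp(7*b/5)


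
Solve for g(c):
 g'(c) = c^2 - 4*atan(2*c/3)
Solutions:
 g(c) = C1 + c^3/3 - 4*c*atan(2*c/3) + 3*log(4*c^2 + 9)


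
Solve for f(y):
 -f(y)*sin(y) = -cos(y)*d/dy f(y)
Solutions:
 f(y) = C1/cos(y)


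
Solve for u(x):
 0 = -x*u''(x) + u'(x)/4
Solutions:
 u(x) = C1 + C2*x^(5/4)


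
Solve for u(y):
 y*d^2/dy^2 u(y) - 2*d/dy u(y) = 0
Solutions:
 u(y) = C1 + C2*y^3


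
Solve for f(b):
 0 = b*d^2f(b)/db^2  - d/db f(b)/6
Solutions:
 f(b) = C1 + C2*b^(7/6)


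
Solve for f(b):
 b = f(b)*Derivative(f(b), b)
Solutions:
 f(b) = -sqrt(C1 + b^2)
 f(b) = sqrt(C1 + b^2)


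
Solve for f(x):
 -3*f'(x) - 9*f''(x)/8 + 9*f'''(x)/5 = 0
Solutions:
 f(x) = C1 + C2*exp(x*(15 - sqrt(4065))/48) + C3*exp(x*(15 + sqrt(4065))/48)


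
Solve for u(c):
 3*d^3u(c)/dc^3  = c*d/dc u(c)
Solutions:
 u(c) = C1 + Integral(C2*airyai(3^(2/3)*c/3) + C3*airybi(3^(2/3)*c/3), c)


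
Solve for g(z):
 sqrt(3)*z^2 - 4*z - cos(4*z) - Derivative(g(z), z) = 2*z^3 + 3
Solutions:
 g(z) = C1 - z^4/2 + sqrt(3)*z^3/3 - 2*z^2 - 3*z - sin(4*z)/4


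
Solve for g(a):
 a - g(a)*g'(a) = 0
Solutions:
 g(a) = -sqrt(C1 + a^2)
 g(a) = sqrt(C1 + a^2)


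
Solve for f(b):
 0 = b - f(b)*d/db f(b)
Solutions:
 f(b) = -sqrt(C1 + b^2)
 f(b) = sqrt(C1 + b^2)


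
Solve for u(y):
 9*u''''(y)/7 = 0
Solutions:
 u(y) = C1 + C2*y + C3*y^2 + C4*y^3


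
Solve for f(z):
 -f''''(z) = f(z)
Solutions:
 f(z) = (C1*sin(sqrt(2)*z/2) + C2*cos(sqrt(2)*z/2))*exp(-sqrt(2)*z/2) + (C3*sin(sqrt(2)*z/2) + C4*cos(sqrt(2)*z/2))*exp(sqrt(2)*z/2)


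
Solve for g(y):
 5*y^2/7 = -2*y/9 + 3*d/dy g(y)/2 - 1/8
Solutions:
 g(y) = C1 + 10*y^3/63 + 2*y^2/27 + y/12


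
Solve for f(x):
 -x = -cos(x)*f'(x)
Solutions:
 f(x) = C1 + Integral(x/cos(x), x)


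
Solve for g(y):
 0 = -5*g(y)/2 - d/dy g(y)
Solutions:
 g(y) = C1*exp(-5*y/2)


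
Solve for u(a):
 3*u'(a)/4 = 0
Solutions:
 u(a) = C1


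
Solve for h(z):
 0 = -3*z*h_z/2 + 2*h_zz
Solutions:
 h(z) = C1 + C2*erfi(sqrt(6)*z/4)


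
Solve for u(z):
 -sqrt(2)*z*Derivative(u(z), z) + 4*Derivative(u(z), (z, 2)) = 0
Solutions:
 u(z) = C1 + C2*erfi(2^(3/4)*z/4)


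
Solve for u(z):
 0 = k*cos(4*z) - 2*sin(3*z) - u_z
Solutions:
 u(z) = C1 + k*sin(4*z)/4 + 2*cos(3*z)/3


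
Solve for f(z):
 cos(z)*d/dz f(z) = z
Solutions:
 f(z) = C1 + Integral(z/cos(z), z)


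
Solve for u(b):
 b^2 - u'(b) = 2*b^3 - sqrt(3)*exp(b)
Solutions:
 u(b) = C1 - b^4/2 + b^3/3 + sqrt(3)*exp(b)


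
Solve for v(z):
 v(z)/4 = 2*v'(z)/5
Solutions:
 v(z) = C1*exp(5*z/8)


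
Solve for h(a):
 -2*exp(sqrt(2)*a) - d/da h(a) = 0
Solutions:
 h(a) = C1 - sqrt(2)*exp(sqrt(2)*a)


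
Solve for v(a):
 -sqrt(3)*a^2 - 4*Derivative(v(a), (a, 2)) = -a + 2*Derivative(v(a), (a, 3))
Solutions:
 v(a) = C1 + C2*a + C3*exp(-2*a) - sqrt(3)*a^4/48 + a^3*(1 + sqrt(3))/24 - a^2*(1 + sqrt(3))/16


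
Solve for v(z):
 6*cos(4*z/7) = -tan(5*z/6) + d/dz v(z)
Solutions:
 v(z) = C1 - 6*log(cos(5*z/6))/5 + 21*sin(4*z/7)/2


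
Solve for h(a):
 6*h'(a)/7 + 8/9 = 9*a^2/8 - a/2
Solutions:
 h(a) = C1 + 7*a^3/16 - 7*a^2/24 - 28*a/27


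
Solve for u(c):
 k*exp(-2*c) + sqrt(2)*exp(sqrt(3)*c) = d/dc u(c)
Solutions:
 u(c) = C1 - k*exp(-2*c)/2 + sqrt(6)*exp(sqrt(3)*c)/3
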